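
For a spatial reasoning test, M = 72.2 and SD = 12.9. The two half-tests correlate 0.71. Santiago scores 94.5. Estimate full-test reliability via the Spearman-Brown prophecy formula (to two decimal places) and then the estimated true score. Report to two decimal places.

Spearman-Brown: ρ = 2r/(1 + r) = 2(0.71)/(1 + 0.71) = 1.420/1.71 = 0.8304 → 0.83
T̂ = 0.83(94.5) + 0.17(72.2) = 78.435 + 12.274 = 90.709 → 90.71

90.71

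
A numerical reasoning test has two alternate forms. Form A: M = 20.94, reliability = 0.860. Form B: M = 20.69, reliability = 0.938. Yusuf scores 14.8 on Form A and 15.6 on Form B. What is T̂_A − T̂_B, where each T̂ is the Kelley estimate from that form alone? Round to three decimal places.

T̂_A = 0.860(14.8) + 0.140(20.94) = 15.65960
T̂_B = 0.938(15.6) + 0.062(20.69) = 15.91558
T̂_A − T̂_B = -0.25598

-0.256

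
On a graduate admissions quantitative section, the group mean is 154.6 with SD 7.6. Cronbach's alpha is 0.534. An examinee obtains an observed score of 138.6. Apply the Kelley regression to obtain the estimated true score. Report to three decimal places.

146.056

T̂ = 0.534(138.6) + 0.466(154.6) = 74.0124 + 72.0436 = 146.0560 → 146.056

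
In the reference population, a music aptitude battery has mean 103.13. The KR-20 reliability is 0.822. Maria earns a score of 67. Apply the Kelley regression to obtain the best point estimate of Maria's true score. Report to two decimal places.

73.43

T̂ = 0.822(67) + 0.178(103.13) = 55.074 + 18.35714 = 73.431 → 73.43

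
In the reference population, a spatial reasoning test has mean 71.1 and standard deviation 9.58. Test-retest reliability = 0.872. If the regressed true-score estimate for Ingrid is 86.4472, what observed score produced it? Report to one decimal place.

T̂ = ρX + (1 − ρ)μ  ⇒  X = (T̂ − (1 − ρ)μ) / ρ
X = (86.4472 − 0.128 × 71.1) / 0.872 = (86.4472 − 9.1008) / 0.872 = 77.3464 / 0.872 = 88.700

88.7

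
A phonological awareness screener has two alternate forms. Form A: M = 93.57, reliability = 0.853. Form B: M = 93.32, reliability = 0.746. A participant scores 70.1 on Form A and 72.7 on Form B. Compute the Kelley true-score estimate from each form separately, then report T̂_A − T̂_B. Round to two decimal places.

-4.39

T̂_A = 0.853(70.1) + 0.147(93.57) = 73.5501
T̂_B = 0.746(72.7) + 0.254(93.32) = 77.9375
T̂_A − T̂_B = -4.3874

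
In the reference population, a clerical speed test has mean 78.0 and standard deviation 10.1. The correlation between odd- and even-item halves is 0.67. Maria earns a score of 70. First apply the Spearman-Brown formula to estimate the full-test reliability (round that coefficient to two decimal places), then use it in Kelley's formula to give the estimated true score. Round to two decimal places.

Spearman-Brown: ρ = 2r/(1 + r) = 2(0.67)/(1 + 0.67) = 1.340/1.67 = 0.8024 → 0.80
Regress the observed score toward the mean by the unreliability: T̂ = 0.80·70 + 0.20·78.0 = 56.00 + 15.600 = 71.600.

71.60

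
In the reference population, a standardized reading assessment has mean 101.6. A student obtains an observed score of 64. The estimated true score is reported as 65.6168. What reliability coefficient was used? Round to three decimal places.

T̂ = ρX + (1 − ρ)μ  ⇒  T̂ − μ = ρ(X − μ)
ρ = (T̂ − μ)/(X − μ) = (65.6168 − 101.6) / (64 − 101.6) = -35.9832 / -37.6 = 0.95700

0.957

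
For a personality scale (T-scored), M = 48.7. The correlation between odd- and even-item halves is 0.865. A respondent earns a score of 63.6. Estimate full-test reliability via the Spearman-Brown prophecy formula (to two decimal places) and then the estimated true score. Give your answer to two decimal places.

Spearman-Brown: ρ = 2r/(1 + r) = 2(0.865)/(1 + 0.865) = 1.7300/1.865 = 0.9276 → 0.93
T̂ = 0.93(63.6) + 0.07(48.7) = 59.148 + 3.409 = 62.557 → 62.56

62.56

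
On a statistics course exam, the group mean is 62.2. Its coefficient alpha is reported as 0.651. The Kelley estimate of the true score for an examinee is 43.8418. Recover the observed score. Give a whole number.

T̂ = ρX + (1 − ρ)μ  ⇒  X = (T̂ − (1 − ρ)μ) / ρ
X = (43.8418 − 0.349 × 62.2) / 0.651 = (43.8418 − 21.7078) / 0.651 = 22.1340 / 0.651 = 34.00

34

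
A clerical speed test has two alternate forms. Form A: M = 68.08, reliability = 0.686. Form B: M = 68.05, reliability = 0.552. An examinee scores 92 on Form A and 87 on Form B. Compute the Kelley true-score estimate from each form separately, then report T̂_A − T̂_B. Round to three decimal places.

T̂_A = 0.686(92) + 0.314(68.08) = 84.48912
T̂_B = 0.552(87) + 0.448(68.05) = 78.51040
T̂_A − T̂_B = 5.97872

5.979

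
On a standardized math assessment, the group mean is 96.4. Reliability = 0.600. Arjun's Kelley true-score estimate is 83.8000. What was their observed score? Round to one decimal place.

T̂ = ρX + (1 − ρ)μ  ⇒  X = (T̂ − (1 − ρ)μ) / ρ
X = (83.8000 − 0.400 × 96.4) / 0.600 = (83.8000 − 38.5600) / 0.600 = 45.2400 / 0.600 = 75.400

75.4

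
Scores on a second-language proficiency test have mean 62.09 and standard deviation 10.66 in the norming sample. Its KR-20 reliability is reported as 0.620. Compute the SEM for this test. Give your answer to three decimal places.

6.571

SEM = SD · √(1 − ρ) = 10.66 × √0.380 = 10.66 × 0.6164 = 6.5713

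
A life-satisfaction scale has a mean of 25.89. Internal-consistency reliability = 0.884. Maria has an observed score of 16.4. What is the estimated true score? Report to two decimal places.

17.50

Regress the observed score toward the mean by the unreliability: T̂ = 0.884·16.4 + 0.116·25.89 = 14.4976 + 3.00324 = 17.501.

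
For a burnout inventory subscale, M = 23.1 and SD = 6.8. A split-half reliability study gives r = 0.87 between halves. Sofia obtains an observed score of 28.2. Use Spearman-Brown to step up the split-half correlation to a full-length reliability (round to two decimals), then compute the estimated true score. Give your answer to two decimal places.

Spearman-Brown: ρ = 2r/(1 + r) = 2(0.87)/(1 + 0.87) = 1.740/1.87 = 0.9305 → 0.93
T̂ = 0.93(28.2) + 0.07(23.1) = 26.226 + 1.617 = 27.843 → 27.84

27.84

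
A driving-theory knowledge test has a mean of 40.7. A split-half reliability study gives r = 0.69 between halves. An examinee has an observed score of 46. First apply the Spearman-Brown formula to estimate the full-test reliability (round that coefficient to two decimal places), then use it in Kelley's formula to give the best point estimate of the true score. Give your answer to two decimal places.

Spearman-Brown: ρ = 2r/(1 + r) = 2(0.69)/(1 + 0.69) = 1.380/1.69 = 0.8166 → 0.82
Kelley's formula gives T̂ = 0.82·46 + 0.18·40.7 = 37.72 + 7.326 = 45.046.

45.05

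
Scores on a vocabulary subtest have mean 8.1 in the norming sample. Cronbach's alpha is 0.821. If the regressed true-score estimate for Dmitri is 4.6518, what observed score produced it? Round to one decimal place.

3.9

T̂ = ρX + (1 − ρ)μ  ⇒  X = (T̂ − (1 − ρ)μ) / ρ
X = (4.6518 − 0.179 × 8.1) / 0.821 = (4.6518 − 1.4499) / 0.821 = 3.2019 / 0.821 = 3.900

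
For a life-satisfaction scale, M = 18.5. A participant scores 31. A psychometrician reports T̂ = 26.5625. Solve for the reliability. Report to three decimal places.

0.645

T̂ = ρX + (1 − ρ)μ  ⇒  T̂ − μ = ρ(X − μ)
ρ = (T̂ − μ)/(X − μ) = (26.5625 − 18.5) / (31 − 18.5) = 8.0625 / 12.5 = 0.64500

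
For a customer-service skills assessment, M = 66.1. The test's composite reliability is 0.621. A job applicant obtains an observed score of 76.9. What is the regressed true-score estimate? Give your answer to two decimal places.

72.81

T̂ = ρX + (1 − ρ)μ
  = 0.621 × 76.9 + 0.379 × 66.1
  = 47.7549 + 25.0519
  = 72.807
  ≈ 72.81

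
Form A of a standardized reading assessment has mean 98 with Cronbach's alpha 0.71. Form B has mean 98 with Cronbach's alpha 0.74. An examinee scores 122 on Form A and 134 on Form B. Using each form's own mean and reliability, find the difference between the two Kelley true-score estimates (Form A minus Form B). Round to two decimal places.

T̂_A = 0.71(122) + 0.29(98) = 115.0400
T̂_B = 0.74(134) + 0.26(98) = 124.6400
T̂_A − T̂_B = -9.6000

-9.60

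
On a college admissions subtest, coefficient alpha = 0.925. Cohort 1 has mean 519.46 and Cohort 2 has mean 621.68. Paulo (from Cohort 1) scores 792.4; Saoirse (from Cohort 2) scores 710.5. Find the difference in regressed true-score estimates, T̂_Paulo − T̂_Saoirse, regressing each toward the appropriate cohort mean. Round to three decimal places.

68.091

T̂_Paulo = 0.925(792.4) + 0.075(519.46) = 771.92950
T̂_Saoirse = 0.925(710.5) + 0.075(621.68) = 703.83850
Difference = 771.92950 − 703.83850 = 68.09100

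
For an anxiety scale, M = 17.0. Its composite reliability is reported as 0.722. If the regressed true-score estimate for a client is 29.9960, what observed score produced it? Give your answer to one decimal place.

T̂ = ρX + (1 − ρ)μ  ⇒  X = (T̂ − (1 − ρ)μ) / ρ
X = (29.9960 − 0.278 × 17.0) / 0.722 = (29.9960 − 4.7260) / 0.722 = 25.2700 / 0.722 = 35.000

35.0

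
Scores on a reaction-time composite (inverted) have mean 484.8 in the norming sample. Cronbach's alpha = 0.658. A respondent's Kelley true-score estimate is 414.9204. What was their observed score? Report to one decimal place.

378.6

T̂ = ρX + (1 − ρ)μ  ⇒  X = (T̂ − (1 − ρ)μ) / ρ
X = (414.9204 − 0.342 × 484.8) / 0.658 = (414.9204 − 165.8016) / 0.658 = 249.1188 / 0.658 = 378.600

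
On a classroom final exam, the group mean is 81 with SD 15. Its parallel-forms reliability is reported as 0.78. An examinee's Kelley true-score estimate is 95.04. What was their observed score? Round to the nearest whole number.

T̂ = ρX + (1 − ρ)μ  ⇒  X = (T̂ − (1 − ρ)μ) / ρ
X = (95.04 − 0.22 × 81) / 0.78 = (95.04 − 17.82) / 0.78 = 77.22 / 0.78 = 99.00

99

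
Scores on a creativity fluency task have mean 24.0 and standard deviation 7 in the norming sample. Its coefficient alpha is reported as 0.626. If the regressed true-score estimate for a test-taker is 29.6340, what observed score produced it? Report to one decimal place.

T̂ = ρX + (1 − ρ)μ  ⇒  X = (T̂ − (1 − ρ)μ) / ρ
X = (29.6340 − 0.374 × 24.0) / 0.626 = (29.6340 − 8.9760) / 0.626 = 20.6580 / 0.626 = 33.000

33.0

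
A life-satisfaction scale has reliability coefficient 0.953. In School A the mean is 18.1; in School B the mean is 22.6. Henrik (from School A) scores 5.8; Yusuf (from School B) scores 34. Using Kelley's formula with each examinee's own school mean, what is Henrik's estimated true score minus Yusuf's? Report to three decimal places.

-27.086

T̂_Henrik = 0.953(5.8) + 0.047(18.1) = 6.37810
T̂_Yusuf = 0.953(34) + 0.047(22.6) = 33.46420
Difference = 6.37810 − 33.46420 = -27.08610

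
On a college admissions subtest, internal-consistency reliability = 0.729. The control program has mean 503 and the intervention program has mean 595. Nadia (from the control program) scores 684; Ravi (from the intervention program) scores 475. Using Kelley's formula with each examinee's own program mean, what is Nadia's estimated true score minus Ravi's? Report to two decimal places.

T̂_Nadia = 0.729(684) + 0.271(503) = 634.9490
T̂_Ravi = 0.729(475) + 0.271(595) = 507.5200
Difference = 634.9490 − 507.5200 = 127.4290

127.43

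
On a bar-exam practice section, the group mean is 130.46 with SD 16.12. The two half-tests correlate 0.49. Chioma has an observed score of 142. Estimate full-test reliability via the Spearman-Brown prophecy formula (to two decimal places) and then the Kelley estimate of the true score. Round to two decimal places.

Spearman-Brown: ρ = 2r/(1 + r) = 2(0.49)/(1 + 0.49) = 0.980/1.49 = 0.6577 → 0.66
T̂ = 0.66(142) + 0.34(130.46) = 93.72 + 44.3564 = 138.076 → 138.08

138.08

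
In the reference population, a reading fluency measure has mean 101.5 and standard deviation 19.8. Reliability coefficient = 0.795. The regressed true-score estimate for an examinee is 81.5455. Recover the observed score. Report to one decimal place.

T̂ = ρX + (1 − ρ)μ  ⇒  X = (T̂ − (1 − ρ)μ) / ρ
X = (81.5455 − 0.205 × 101.5) / 0.795 = (81.5455 − 20.8075) / 0.795 = 60.7380 / 0.795 = 76.400

76.4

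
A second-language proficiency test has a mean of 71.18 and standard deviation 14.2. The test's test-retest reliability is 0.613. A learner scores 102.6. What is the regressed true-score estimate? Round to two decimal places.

T̂ = ρX + (1 − ρ)μ
  = 0.613 × 102.6 + 0.387 × 71.18
  = 62.8938 + 27.54666
  = 90.440
  ≈ 90.44

90.44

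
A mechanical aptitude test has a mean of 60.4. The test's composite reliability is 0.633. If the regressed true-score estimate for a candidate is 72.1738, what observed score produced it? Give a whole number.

T̂ = ρX + (1 − ρ)μ  ⇒  X = (T̂ − (1 − ρ)μ) / ρ
X = (72.1738 − 0.367 × 60.4) / 0.633 = (72.1738 − 22.1668) / 0.633 = 50.0070 / 0.633 = 79.00

79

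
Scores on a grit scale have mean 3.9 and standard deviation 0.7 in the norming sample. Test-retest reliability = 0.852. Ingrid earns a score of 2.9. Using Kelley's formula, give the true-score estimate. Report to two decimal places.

3.05

T̂ = 0.852(2.9) + 0.148(3.9) = 2.4708 + 0.5772 = 3.048 → 3.05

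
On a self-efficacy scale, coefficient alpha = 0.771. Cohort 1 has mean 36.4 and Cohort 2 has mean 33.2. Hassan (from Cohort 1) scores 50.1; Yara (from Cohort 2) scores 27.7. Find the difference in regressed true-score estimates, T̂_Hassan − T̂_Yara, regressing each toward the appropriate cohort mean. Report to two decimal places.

18.00

T̂_Hassan = 0.771(50.1) + 0.229(36.4) = 46.9627
T̂_Yara = 0.771(27.7) + 0.229(33.2) = 28.9595
Difference = 46.9627 − 28.9595 = 18.0032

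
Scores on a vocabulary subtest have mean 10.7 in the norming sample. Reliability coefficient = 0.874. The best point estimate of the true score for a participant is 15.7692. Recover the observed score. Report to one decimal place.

16.5

T̂ = ρX + (1 − ρ)μ  ⇒  X = (T̂ − (1 − ρ)μ) / ρ
X = (15.7692 − 0.126 × 10.7) / 0.874 = (15.7692 − 1.3482) / 0.874 = 14.4210 / 0.874 = 16.500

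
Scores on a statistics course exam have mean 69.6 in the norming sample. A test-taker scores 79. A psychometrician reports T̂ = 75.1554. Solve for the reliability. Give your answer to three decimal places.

0.591

T̂ = ρX + (1 − ρ)μ  ⇒  T̂ − μ = ρ(X − μ)
ρ = (T̂ − μ)/(X − μ) = (75.1554 − 69.6) / (79 − 69.6) = 5.5554 / 9.4 = 0.59100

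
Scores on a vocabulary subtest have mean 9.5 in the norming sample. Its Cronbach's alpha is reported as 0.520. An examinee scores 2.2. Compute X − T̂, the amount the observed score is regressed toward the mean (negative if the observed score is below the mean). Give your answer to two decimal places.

-3.50

T̂ = 0.520(2.2) + 0.480(9.5) = 1.1440 + 4.5600 = 5.7040 → 5.704
X − T̂ = 2.2 − 5.704 = -3.504 → -3.50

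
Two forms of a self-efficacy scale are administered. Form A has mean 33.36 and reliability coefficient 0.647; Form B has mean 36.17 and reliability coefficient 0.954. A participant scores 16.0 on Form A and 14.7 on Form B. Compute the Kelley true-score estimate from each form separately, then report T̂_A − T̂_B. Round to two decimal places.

6.44

T̂_A = 0.647(16.0) + 0.353(33.36) = 22.1281
T̂_B = 0.954(14.7) + 0.046(36.17) = 15.6876
T̂_A − T̂_B = 6.4405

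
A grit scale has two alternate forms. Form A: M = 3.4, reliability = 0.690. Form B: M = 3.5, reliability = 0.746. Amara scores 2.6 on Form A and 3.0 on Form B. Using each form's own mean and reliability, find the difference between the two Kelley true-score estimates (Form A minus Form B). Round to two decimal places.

-0.28

T̂_A = 0.690(2.6) + 0.310(3.4) = 2.8480
T̂_B = 0.746(3.0) + 0.254(3.5) = 3.1270
T̂_A − T̂_B = -0.2790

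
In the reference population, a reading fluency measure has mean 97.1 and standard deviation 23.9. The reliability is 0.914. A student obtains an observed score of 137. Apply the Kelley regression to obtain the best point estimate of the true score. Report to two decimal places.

133.57

T̂ = 0.914(137) + 0.086(97.1) = 125.218 + 8.3506 = 133.569 → 133.57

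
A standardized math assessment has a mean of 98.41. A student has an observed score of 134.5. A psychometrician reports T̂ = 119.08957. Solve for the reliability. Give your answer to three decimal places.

0.573

T̂ = ρX + (1 − ρ)μ  ⇒  T̂ − μ = ρ(X − μ)
ρ = (T̂ − μ)/(X − μ) = (119.08957 − 98.41) / (134.5 − 98.41) = 20.67957 / 36.09 = 0.57300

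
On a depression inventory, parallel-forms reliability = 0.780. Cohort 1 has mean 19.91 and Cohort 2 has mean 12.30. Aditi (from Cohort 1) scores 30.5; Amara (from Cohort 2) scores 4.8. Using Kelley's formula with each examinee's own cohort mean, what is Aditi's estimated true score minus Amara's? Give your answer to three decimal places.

T̂_Aditi = 0.780(30.5) + 0.220(19.91) = 28.17020
T̂_Amara = 0.780(4.8) + 0.220(12.30) = 6.45000
Difference = 28.17020 − 6.45000 = 21.72020

21.720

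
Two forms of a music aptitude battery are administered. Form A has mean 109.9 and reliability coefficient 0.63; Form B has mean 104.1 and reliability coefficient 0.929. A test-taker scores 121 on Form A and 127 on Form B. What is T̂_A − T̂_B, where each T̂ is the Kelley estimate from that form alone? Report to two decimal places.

T̂_A = 0.63(121) + 0.37(109.9) = 116.8930
T̂_B = 0.929(127) + 0.071(104.1) = 125.3741
T̂_A − T̂_B = -8.4811

-8.48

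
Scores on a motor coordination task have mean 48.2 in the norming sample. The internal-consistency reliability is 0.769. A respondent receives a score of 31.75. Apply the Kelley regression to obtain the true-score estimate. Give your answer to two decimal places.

T̂ = ρX + (1 − ρ)μ
  = 0.769 × 31.75 + 0.231 × 48.2
  = 24.41575 + 11.1342
  = 35.550
  ≈ 35.55

35.55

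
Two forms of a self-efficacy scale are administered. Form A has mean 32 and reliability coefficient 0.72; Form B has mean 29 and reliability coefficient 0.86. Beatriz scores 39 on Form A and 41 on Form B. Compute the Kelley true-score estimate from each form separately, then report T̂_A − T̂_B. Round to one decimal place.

T̂_A = 0.72(39) + 0.28(32) = 37.040
T̂_B = 0.86(41) + 0.14(29) = 39.320
T̂_A − T̂_B = -2.280

-2.3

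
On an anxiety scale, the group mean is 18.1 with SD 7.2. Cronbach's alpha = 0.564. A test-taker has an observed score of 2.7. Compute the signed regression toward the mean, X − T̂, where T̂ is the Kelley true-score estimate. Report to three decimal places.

Regress the observed score toward the mean by the unreliability: T̂ = 0.564·2.7 + 0.436·18.1 = 1.5228 + 7.8916 = 9.41440.
X − T̂ = 2.7 − 9.4144 = -6.7144 → -6.714

-6.714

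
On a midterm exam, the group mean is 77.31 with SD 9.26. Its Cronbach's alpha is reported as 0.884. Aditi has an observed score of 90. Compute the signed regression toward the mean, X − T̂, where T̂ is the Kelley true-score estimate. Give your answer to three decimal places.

Weight the observed score by reliability and the mean by (1 − reliability): T̂ = 0.884·90 + 0.116·77.31 = 79.560 + 8.96796 = 88.52796.
X − T̂ = 90 − 88.5280 = 1.4720 → 1.472

1.472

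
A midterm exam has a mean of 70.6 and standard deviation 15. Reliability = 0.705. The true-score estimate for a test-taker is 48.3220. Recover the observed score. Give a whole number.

T̂ = ρX + (1 − ρ)μ  ⇒  X = (T̂ − (1 − ρ)μ) / ρ
X = (48.3220 − 0.295 × 70.6) / 0.705 = (48.3220 − 20.8270) / 0.705 = 27.4950 / 0.705 = 39.00

39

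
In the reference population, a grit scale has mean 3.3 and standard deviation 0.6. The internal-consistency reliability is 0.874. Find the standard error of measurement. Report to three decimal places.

SEM = SD · √(1 − ρ) = 0.6 × √0.126 = 0.6 × 0.3550 = 0.2130

0.213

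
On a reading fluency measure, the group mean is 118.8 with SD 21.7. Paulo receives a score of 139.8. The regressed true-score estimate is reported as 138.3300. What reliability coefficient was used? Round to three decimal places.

0.930

T̂ = ρX + (1 − ρ)μ  ⇒  T̂ − μ = ρ(X − μ)
ρ = (T̂ − μ)/(X − μ) = (138.3300 − 118.8) / (139.8 − 118.8) = 19.5300 / 21.0 = 0.93000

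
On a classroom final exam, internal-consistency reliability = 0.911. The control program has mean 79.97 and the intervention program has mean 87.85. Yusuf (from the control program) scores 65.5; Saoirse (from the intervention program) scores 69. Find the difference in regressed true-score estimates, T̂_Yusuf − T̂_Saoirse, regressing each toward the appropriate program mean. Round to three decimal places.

T̂_Yusuf = 0.911(65.5) + 0.089(79.97) = 66.78783
T̂_Saoirse = 0.911(69) + 0.089(87.85) = 70.67765
Difference = 66.78783 − 70.67765 = -3.88982

-3.890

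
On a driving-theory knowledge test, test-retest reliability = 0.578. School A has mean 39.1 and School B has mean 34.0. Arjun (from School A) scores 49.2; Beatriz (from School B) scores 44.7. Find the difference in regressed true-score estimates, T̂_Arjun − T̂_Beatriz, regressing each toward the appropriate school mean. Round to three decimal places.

4.753

T̂_Arjun = 0.578(49.2) + 0.422(39.1) = 44.93780
T̂_Beatriz = 0.578(44.7) + 0.422(34.0) = 40.18460
Difference = 44.93780 − 40.18460 = 4.75320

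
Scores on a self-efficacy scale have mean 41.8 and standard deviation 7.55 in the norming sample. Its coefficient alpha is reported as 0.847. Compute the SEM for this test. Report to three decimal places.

2.953

SEM = SD · √(1 − ρ) = 7.55 × √0.153 = 7.55 × 0.3912 = 2.9532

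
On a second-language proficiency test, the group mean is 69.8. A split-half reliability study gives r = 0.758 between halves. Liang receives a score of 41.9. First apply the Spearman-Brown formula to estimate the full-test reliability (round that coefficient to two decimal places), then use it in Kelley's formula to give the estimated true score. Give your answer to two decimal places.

45.81

Spearman-Brown: ρ = 2r/(1 + r) = 2(0.758)/(1 + 0.758) = 1.5160/1.758 = 0.8623 → 0.86
T̂ = 0.86(41.9) + 0.14(69.8) = 36.034 + 9.772 = 45.806 → 45.81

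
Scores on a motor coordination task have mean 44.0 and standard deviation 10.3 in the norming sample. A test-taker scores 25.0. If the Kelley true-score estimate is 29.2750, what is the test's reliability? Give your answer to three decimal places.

0.775

T̂ = ρX + (1 − ρ)μ  ⇒  T̂ − μ = ρ(X − μ)
ρ = (T̂ − μ)/(X − μ) = (29.2750 − 44.0) / (25.0 − 44.0) = -14.7250 / -19.0 = 0.77500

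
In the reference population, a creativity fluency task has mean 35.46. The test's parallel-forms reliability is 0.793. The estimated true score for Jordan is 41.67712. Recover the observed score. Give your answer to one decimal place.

T̂ = ρX + (1 − ρ)μ  ⇒  X = (T̂ − (1 − ρ)μ) / ρ
X = (41.67712 − 0.207 × 35.46) / 0.793 = (41.67712 − 7.34022) / 0.793 = 34.33690 / 0.793 = 43.300

43.3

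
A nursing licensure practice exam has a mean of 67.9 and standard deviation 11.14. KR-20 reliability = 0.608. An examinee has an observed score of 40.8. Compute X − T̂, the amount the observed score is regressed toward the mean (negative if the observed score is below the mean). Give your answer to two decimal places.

T̂ = ρX + (1 − ρ)μ
  = 0.608 × 40.8 + 0.392 × 67.9
  = 24.8064 + 26.6168
  = 51.4232
  ≈ 51.423
X − T̂ = 40.8 − 51.423 = -10.623 → -10.62

-10.62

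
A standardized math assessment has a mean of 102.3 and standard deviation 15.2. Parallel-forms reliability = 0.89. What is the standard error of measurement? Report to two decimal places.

SEM = SD · √(1 − ρ) = 15.2 × √0.11 = 15.2 × 0.3317 = 5.041

5.04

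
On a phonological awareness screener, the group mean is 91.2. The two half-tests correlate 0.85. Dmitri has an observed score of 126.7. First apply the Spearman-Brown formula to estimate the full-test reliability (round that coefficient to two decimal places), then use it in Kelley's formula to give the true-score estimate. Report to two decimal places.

123.86

Spearman-Brown: ρ = 2r/(1 + r) = 2(0.85)/(1 + 0.85) = 1.700/1.85 = 0.9189 → 0.92
T̂ = ρX + (1 − ρ)μ
  = 0.92 × 126.7 + 0.08 × 91.2
  = 116.564 + 7.296
  = 123.860
  ≈ 123.86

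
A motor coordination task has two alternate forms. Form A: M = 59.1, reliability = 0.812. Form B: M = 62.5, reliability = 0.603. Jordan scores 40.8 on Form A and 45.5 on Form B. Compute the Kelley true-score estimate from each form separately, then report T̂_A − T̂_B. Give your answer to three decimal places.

-8.009

T̂_A = 0.812(40.8) + 0.188(59.1) = 44.24040
T̂_B = 0.603(45.5) + 0.397(62.5) = 52.24900
T̂_A − T̂_B = -8.00860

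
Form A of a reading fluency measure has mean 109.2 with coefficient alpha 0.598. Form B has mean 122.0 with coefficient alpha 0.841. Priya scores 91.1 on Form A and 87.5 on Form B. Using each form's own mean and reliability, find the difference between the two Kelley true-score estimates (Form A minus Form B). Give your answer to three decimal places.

T̂_A = 0.598(91.1) + 0.402(109.2) = 98.37620
T̂_B = 0.841(87.5) + 0.159(122.0) = 92.98550
T̂_A − T̂_B = 5.39070

5.391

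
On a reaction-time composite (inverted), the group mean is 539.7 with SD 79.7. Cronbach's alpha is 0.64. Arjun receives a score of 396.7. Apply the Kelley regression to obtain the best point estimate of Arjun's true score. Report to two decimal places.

T̂ = 0.64(396.7) + 0.36(539.7) = 253.888 + 194.292 = 448.180 → 448.18

448.18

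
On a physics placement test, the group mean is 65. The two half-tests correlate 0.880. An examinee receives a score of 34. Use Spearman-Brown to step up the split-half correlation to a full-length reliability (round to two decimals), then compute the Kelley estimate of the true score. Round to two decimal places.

35.86

Spearman-Brown: ρ = 2r/(1 + r) = 2(0.880)/(1 + 0.880) = 1.7600/1.880 = 0.9362 → 0.94
T̂ = ρX + (1 − ρ)μ
  = 0.94 × 34 + 0.06 × 65
  = 31.96 + 3.90
  = 35.860
  ≈ 35.86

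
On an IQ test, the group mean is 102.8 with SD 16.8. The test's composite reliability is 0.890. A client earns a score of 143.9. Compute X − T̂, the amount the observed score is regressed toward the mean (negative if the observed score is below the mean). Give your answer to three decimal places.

4.521

T̂ = 0.890(143.9) + 0.110(102.8) = 128.0710 + 11.3080 = 139.37900 → 139.3790
X − T̂ = 143.9 − 139.3790 = 4.5210 → 4.521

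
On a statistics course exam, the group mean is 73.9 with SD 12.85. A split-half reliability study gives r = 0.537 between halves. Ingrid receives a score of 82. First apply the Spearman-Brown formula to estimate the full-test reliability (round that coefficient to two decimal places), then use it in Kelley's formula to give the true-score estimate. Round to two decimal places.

Spearman-Brown: ρ = 2r/(1 + r) = 2(0.537)/(1 + 0.537) = 1.0740/1.537 = 0.6988 → 0.70
T̂ = 0.70(82) + 0.30(73.9) = 57.40 + 22.170 = 79.570 → 79.57

79.57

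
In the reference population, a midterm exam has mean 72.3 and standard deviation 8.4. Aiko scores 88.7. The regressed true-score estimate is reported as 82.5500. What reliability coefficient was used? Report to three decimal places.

0.625

T̂ = ρX + (1 − ρ)μ  ⇒  T̂ − μ = ρ(X − μ)
ρ = (T̂ − μ)/(X − μ) = (82.5500 − 72.3) / (88.7 − 72.3) = 10.2500 / 16.4 = 0.62500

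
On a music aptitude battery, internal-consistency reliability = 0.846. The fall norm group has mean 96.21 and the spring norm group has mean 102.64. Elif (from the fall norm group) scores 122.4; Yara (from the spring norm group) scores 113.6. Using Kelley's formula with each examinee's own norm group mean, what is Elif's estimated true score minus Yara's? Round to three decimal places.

6.455

T̂_Elif = 0.846(122.4) + 0.154(96.21) = 118.36674
T̂_Yara = 0.846(113.6) + 0.154(102.64) = 111.91216
Difference = 118.36674 − 111.91216 = 6.45458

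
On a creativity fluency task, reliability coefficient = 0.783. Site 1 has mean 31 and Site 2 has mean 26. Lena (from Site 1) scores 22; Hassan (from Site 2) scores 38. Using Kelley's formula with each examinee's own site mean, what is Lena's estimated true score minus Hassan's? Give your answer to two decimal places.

T̂_Lena = 0.783(22) + 0.217(31) = 23.9530
T̂_Hassan = 0.783(38) + 0.217(26) = 35.3960
Difference = 23.9530 − 35.3960 = -11.4430

-11.44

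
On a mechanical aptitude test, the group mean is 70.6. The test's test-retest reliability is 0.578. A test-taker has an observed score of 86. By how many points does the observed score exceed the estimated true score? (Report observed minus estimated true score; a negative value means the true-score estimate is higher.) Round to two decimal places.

6.50

T̂ = 0.578(86) + 0.422(70.6) = 49.708 + 29.7932 = 79.5012 → 79.501
X − T̂ = 86 − 79.501 = 6.499 → 6.50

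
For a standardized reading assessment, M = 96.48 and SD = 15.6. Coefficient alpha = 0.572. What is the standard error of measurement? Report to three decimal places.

10.206

SEM = SD · √(1 − ρ) = 15.6 × √0.428 = 15.6 × 0.6542 = 10.2058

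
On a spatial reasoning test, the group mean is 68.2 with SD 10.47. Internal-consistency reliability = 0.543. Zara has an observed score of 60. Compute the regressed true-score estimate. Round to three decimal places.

T̂ = ρX + (1 − ρ)μ
  = 0.543 × 60 + 0.457 × 68.2
  = 32.580 + 31.1674
  = 63.7474
  ≈ 63.747

63.747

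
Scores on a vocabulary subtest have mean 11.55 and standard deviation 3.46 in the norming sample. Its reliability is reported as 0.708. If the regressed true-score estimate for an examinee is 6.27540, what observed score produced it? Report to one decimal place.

4.1

T̂ = ρX + (1 − ρ)μ  ⇒  X = (T̂ − (1 − ρ)μ) / ρ
X = (6.27540 − 0.292 × 11.55) / 0.708 = (6.27540 − 3.37260) / 0.708 = 2.90280 / 0.708 = 4.100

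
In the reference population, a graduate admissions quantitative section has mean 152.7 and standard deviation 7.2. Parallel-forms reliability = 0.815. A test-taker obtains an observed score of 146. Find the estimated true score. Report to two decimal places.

147.24

T̂ = 0.815(146) + 0.185(152.7) = 118.990 + 28.2495 = 147.239 → 147.24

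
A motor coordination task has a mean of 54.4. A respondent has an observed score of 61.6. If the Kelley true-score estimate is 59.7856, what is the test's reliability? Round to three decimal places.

0.748

T̂ = ρX + (1 − ρ)μ  ⇒  T̂ − μ = ρ(X − μ)
ρ = (T̂ − μ)/(X − μ) = (59.7856 − 54.4) / (61.6 − 54.4) = 5.3856 / 7.2 = 0.74800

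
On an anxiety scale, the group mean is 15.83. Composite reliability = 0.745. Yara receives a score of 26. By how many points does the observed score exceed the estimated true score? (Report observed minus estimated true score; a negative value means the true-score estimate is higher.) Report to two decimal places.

2.59

T̂ = 0.745(26) + 0.255(15.83) = 19.370 + 4.03665 = 23.4066 → 23.407
X − T̂ = 26 − 23.407 = 2.593 → 2.59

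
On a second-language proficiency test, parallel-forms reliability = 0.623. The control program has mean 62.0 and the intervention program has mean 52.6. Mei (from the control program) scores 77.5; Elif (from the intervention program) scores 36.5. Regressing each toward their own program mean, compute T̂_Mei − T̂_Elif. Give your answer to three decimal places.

T̂_Mei = 0.623(77.5) + 0.377(62.0) = 71.65650
T̂_Elif = 0.623(36.5) + 0.377(52.6) = 42.56970
Difference = 71.65650 − 42.56970 = 29.08680

29.087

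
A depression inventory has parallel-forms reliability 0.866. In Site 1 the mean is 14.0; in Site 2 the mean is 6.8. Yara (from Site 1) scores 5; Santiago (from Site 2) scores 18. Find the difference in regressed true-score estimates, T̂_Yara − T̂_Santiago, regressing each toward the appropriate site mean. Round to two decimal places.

-10.29

T̂_Yara = 0.866(5) + 0.134(14.0) = 6.2060
T̂_Santiago = 0.866(18) + 0.134(6.8) = 16.4992
Difference = 6.2060 − 16.4992 = -10.2932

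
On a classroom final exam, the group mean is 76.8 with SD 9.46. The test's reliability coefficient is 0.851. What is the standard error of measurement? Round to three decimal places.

3.652

SEM = SD · √(1 − ρ) = 9.46 × √0.149 = 9.46 × 0.3860 = 3.6516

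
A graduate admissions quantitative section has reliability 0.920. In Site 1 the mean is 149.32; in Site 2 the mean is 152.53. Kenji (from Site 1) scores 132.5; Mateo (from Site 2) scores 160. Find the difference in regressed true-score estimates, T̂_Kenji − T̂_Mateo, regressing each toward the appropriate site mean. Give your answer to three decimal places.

T̂_Kenji = 0.920(132.5) + 0.080(149.32) = 133.84560
T̂_Mateo = 0.920(160) + 0.080(152.53) = 159.40240
Difference = 133.84560 − 159.40240 = -25.55680

-25.557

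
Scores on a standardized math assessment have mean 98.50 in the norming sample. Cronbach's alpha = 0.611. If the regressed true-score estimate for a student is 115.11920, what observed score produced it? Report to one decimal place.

125.7

T̂ = ρX + (1 − ρ)μ  ⇒  X = (T̂ − (1 − ρ)μ) / ρ
X = (115.11920 − 0.389 × 98.50) / 0.611 = (115.11920 − 38.31650) / 0.611 = 76.80270 / 0.611 = 125.700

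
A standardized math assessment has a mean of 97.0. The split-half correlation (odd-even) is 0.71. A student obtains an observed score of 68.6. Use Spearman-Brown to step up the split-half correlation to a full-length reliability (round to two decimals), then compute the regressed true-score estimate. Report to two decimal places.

Spearman-Brown: ρ = 2r/(1 + r) = 2(0.71)/(1 + 0.71) = 1.420/1.71 = 0.8304 → 0.83
T̂ = 0.83(68.6) + 0.17(97.0) = 56.938 + 16.490 = 73.428 → 73.43

73.43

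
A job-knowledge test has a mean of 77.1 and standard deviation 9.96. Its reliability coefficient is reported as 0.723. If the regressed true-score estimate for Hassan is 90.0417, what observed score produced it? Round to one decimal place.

95.0

T̂ = ρX + (1 − ρ)μ  ⇒  X = (T̂ − (1 − ρ)μ) / ρ
X = (90.0417 − 0.277 × 77.1) / 0.723 = (90.0417 − 21.3567) / 0.723 = 68.6850 / 0.723 = 95.000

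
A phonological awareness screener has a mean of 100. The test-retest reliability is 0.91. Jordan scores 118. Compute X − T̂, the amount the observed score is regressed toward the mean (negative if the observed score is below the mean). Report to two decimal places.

1.62

T̂ = ρX + (1 − ρ)μ
  = 0.91 × 118 + 0.09 × 100
  = 107.38 + 9.00
  = 116.3800
  ≈ 116.380
X − T̂ = 118 − 116.380 = 1.620 → 1.62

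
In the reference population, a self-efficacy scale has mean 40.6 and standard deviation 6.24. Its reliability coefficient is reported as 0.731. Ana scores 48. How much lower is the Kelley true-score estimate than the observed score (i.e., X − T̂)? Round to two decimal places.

Kelley's formula gives T̂ = 0.731·48 + 0.269·40.6 = 35.088 + 10.9214 = 46.0094.
X − T̂ = 48 − 46.009 = 1.991 → 1.99

1.99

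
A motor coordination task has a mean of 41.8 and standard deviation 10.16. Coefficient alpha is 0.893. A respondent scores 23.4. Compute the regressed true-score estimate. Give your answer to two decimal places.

T̂ = ρX + (1 − ρ)μ
  = 0.893 × 23.4 + 0.107 × 41.8
  = 20.8962 + 4.4726
  = 25.369
  ≈ 25.37

25.37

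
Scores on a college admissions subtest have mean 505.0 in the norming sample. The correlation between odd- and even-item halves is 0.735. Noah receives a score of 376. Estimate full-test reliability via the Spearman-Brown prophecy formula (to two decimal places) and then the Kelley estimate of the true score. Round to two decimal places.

Spearman-Brown: ρ = 2r/(1 + r) = 2(0.735)/(1 + 0.735) = 1.4700/1.735 = 0.8473 → 0.85
T̂ = 0.85(376) + 0.15(505.0) = 319.60 + 75.750 = 395.350 → 395.35

395.35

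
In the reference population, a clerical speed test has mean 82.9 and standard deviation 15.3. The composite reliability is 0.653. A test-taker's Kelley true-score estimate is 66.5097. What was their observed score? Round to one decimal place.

T̂ = ρX + (1 − ρ)μ  ⇒  X = (T̂ − (1 − ρ)μ) / ρ
X = (66.5097 − 0.347 × 82.9) / 0.653 = (66.5097 − 28.7663) / 0.653 = 37.7434 / 0.653 = 57.800

57.8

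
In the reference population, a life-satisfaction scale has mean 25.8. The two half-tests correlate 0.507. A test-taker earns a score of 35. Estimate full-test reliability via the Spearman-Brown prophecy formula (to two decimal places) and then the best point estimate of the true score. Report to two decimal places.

Spearman-Brown: ρ = 2r/(1 + r) = 2(0.507)/(1 + 0.507) = 1.0140/1.507 = 0.6729 → 0.67
T̂ = 0.67(35) + 0.33(25.8) = 23.45 + 8.514 = 31.964 → 31.96

31.96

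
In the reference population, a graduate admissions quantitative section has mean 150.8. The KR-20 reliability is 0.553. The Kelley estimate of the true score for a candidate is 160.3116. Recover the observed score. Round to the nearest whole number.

T̂ = ρX + (1 − ρ)μ  ⇒  X = (T̂ − (1 − ρ)μ) / ρ
X = (160.3116 − 0.447 × 150.8) / 0.553 = (160.3116 − 67.4076) / 0.553 = 92.9040 / 0.553 = 168.00

168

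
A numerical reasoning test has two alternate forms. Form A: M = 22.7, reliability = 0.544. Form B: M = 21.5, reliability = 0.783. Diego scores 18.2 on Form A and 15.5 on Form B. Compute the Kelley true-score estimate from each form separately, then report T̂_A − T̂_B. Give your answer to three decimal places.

T̂_A = 0.544(18.2) + 0.456(22.7) = 20.25200
T̂_B = 0.783(15.5) + 0.217(21.5) = 16.80200
T̂_A − T̂_B = 3.45000

3.450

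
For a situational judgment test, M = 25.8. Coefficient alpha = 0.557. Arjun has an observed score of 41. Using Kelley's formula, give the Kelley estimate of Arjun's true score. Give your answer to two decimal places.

34.27

Weight the observed score by reliability and the mean by (1 − reliability): T̂ = 0.557·41 + 0.443·25.8 = 22.837 + 11.4294 = 34.266.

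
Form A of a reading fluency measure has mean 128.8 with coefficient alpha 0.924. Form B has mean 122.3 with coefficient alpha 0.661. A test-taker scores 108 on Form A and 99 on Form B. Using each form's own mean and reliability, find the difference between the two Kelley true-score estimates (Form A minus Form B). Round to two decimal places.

2.68

T̂_A = 0.924(108) + 0.076(128.8) = 109.5808
T̂_B = 0.661(99) + 0.339(122.3) = 106.8987
T̂_A − T̂_B = 2.6821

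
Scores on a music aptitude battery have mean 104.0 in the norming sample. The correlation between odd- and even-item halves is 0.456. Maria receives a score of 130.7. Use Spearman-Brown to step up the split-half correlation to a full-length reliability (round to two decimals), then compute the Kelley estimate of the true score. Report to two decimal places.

120.82

Spearman-Brown: ρ = 2r/(1 + r) = 2(0.456)/(1 + 0.456) = 0.9120/1.456 = 0.6264 → 0.63
T̂ = ρX + (1 − ρ)μ
  = 0.63 × 130.7 + 0.37 × 104.0
  = 82.341 + 38.480
  = 120.821
  ≈ 120.82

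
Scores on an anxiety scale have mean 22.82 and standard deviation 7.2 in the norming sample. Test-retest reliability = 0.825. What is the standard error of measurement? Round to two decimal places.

SEM = SD · √(1 − ρ) = 7.2 × √0.175 = 7.2 × 0.4183 = 3.012

3.01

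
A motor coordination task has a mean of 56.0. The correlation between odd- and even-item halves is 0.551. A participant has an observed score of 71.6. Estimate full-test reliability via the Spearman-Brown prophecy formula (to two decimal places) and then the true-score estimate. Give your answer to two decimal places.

67.08

Spearman-Brown: ρ = 2r/(1 + r) = 2(0.551)/(1 + 0.551) = 1.1020/1.551 = 0.7105 → 0.71
T̂ = ρX + (1 − ρ)μ
  = 0.71 × 71.6 + 0.29 × 56.0
  = 50.836 + 16.240
  = 67.076
  ≈ 67.08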